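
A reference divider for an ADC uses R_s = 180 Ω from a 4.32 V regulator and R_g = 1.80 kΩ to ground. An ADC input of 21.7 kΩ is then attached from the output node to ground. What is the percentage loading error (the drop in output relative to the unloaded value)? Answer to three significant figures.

The divider's output (Thévenin) resistance is R_s‖R_g = 163.6 Ω.
Fractional drop under load = R_th/(R_th + R_L) = 163.6 / (163.6 + 21700) = 0.007484.
So the output falls by 0.748 %.

0.748 %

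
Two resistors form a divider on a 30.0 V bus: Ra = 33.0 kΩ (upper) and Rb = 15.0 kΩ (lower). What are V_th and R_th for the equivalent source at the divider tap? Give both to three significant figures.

V_th is the open-circuit tap voltage: 30.0 × 15.0/(33.0 + 15.0) = 9.38 V.
With the supply zeroed, Ra and Rb appear in parallel from the tap: R_th = Ra‖Rb = (33.0 × 15.0)/48.00 = 10.3 kΩ.

V_th = 9.38 V, R_th = 10.3 kΩ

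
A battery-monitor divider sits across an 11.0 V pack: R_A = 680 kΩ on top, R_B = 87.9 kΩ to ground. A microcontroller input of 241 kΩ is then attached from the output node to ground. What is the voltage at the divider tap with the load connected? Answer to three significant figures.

The load sits in parallel with R_B: R_B‖R_L = (87.9 × 241) / (87.9 + 241) = 64.41 kΩ.
V_out = 11.0 × 64.41 / (680 + 64.41) = 11.0 × 64.41/744.4 = 0.952 V.

V_out ≈ 0.952 V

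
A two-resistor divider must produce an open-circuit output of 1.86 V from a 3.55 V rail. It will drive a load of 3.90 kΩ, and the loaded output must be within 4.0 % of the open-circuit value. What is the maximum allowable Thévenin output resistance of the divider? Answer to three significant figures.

Loading drop = R_th/(R_th + R_L) ≤ 0.0400, so R_th ≤ R_L · ε/(1−ε) = 3.90 kΩ × 0.0400/0.9600 = 162 Ω.

R_th ≤ 162 Ω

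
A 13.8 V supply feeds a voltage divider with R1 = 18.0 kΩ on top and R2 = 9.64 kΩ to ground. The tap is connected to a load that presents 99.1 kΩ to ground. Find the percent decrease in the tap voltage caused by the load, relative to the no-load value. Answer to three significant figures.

5.96 %

The divider's output (Thévenin) resistance is R1‖R2 = 6.278 kΩ.
Fractional drop under load = R_th/(R_th + R_L) = 6.278 / (6.278 + 99.1) = 0.05957.
So the output falls by 5.96 %.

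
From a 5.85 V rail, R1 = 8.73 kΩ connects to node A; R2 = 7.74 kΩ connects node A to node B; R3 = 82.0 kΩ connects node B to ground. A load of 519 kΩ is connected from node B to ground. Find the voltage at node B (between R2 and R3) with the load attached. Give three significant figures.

V ≈ 4.75 V

At node B, R3 is in parallel with the load: R3‖R_L = 70.81 kΩ.
Below node A the resistance is R2 + (R3‖R_L) = 78.55 kΩ, so V_A = 5.85 × 78.55/87.28 = 5.265 V.
Then V_B = V_A × (R3‖R_L)/(R2 + R3‖R_L) = 5.265 × 70.81/78.55 = 4.75 V.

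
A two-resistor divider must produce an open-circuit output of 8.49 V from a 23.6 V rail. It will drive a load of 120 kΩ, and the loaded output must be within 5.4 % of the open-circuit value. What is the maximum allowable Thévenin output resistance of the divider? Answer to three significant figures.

R_th ≤ 6.85 kΩ

Loading drop = R_th/(R_th + R_L) ≤ 0.0540, so R_th ≤ R_L · ε/(1−ε) = 120 kΩ × 0.0540/0.9460 = 6.85 kΩ.
(Any R1, R2 with R2/(R1+R2) = 0.360 and R1‖R2 ≤ 6.85 kΩ will meet the spec.)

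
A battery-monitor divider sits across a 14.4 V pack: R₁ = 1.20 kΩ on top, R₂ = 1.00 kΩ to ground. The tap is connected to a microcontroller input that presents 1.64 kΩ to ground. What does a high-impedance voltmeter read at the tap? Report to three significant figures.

V_out ≈ 4.91 V

The load sits in parallel with R₂: R₂‖R_L = (1.00 × 1.64) / (1.00 + 1.64) = 0.6212 kΩ.
V_out = 14.4 × 0.6212 / (1.20 + 0.6212) = 14.4 × 0.6212/1.821 = 4.91 V.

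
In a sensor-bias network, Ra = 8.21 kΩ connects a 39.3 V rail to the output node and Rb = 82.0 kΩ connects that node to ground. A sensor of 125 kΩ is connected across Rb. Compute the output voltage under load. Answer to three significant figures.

V_out ≈ 33.7 V

The load sits in parallel with Rb: Rb‖R_L = (82.0 × 125) / (82.0 + 125) = 49.52 kΩ.
V_out = 39.3 × 49.52 / (8.21 + 49.52) = 39.3 × 49.52/57.73 = 33.7 V.
(Unloaded it would have been 35.7 V.)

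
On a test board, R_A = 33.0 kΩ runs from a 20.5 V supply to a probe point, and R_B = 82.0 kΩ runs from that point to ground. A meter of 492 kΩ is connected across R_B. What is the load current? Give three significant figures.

I_L ≈ 0.0284 mA

R_B‖R_L = 70.29 kΩ; V_out = 20.5 × 70.29/103.3 = 13.95 V.
I_L = V_out / R_L = 13.95 / 492 kΩ = 0.0284 mA.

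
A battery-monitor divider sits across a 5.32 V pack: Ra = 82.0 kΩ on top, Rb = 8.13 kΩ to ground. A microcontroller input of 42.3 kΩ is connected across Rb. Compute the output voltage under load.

The load sits in parallel with Rb: Rb‖R_L = (8.13 × 42.3) / (8.13 + 42.3) = 6.819 kΩ.
V_out = 5.32 × 6.819 / (82.0 + 6.819) = 5.32 × 6.819/88.82 = 0.408 V.

V_out ≈ 0.408 V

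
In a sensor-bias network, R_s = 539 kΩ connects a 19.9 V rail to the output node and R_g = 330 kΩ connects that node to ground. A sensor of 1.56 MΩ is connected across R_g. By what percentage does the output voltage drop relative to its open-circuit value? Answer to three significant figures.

11.6 %

The divider's output (Thévenin) resistance is R_s‖R_g = 204.7 kΩ.
Fractional drop under load = R_th/(R_th + R_L) = 204.7 / (204.7 + 1560) = 0.1160.
So the output falls by 11.6 %.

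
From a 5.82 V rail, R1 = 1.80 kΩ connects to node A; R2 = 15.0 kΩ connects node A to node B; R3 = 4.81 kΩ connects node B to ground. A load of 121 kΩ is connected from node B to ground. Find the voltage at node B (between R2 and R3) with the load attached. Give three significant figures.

V ≈ 1.26 V

At node B, R3 is in parallel with the load: R3‖R_L = 4.626 kΩ.
Below node A the resistance is R2 + (R3‖R_L) = 19.63 kΩ, so V_A = 5.82 × 19.63/21.43 = 5.331 V.
Then V_B = V_A × (R3‖R_L)/(R2 + R3‖R_L) = 5.331 × 4.626/19.63 = 1.26 V.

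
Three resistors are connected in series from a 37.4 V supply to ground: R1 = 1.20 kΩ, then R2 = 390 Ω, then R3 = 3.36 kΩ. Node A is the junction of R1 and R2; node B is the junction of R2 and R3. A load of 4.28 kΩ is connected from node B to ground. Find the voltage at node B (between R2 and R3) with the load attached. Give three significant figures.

V ≈ 20.3 V

At node B, R3 is in parallel with the load: R3‖R_L = 1882 Ω.
Below node A the resistance is R2 + (R3‖R_L) = 2272 Ω, so V_A = 37.4 × 2272/3472 = 24.47 V.
Then V_B = V_A × (R3‖R_L)/(R2 + R3‖R_L) = 24.47 × 1882/2272 = 20.3 V.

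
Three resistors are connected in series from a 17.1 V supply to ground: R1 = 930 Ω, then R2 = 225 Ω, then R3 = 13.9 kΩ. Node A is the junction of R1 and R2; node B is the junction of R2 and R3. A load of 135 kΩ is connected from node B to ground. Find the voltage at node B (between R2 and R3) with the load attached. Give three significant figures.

V ≈ 15.7 V

At node B, R3 is in parallel with the load: R3‖R_L = 12600 Ω.
Below node A the resistance is R2 + (R3‖R_L) = 12830 Ω, so V_A = 17.1 × 12830/13760 = 15.94 V.
Then V_B = V_A × (R3‖R_L)/(R2 + R3‖R_L) = 15.94 × 12600/12830 = 15.7 V.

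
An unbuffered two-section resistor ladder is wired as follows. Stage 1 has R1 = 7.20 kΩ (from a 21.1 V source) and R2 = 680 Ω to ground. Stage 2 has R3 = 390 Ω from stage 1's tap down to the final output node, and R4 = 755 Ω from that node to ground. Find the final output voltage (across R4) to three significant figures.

V_out ≈ 0.778 V

Stage 2 presents R3+R4 = 1145 Ω as a load on stage 1's tap.
Stage 1's lower leg becomes R2‖(R3+R4) = 426.6 Ω, so V_mid = 21.1 × 426.6/7627 = 1.180 V.
Stage 2 is itself unloaded: V_out = V_mid × R4/(R3+R4) = 1.180 × 755/1145 = 0.778 V.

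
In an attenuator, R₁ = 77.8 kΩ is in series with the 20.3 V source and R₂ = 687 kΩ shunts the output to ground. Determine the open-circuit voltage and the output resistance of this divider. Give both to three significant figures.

V_th is the open-circuit tap voltage: 20.3 × 687/(77.8 + 687) = 18.2 V.
With the supply zeroed, R₁ and R₂ appear in parallel from the tap: R_th = R₁‖R₂ = (77.8 × 687)/764.8 = 69.9 kΩ.

V_th = 18.2 V, R_th = 69.9 kΩ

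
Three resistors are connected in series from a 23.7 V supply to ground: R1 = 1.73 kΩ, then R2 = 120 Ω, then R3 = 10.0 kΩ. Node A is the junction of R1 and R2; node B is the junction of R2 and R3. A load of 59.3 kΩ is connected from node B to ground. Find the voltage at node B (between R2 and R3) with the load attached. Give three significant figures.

V ≈ 19.5 V

At node B, R3 is in parallel with the load: R3‖R_L = 8557 Ω.
Below node A the resistance is R2 + (R3‖R_L) = 8677 Ω, so V_A = 23.7 × 8677/10410 = 19.76 V.
Then V_B = V_A × (R3‖R_L)/(R2 + R3‖R_L) = 19.76 × 8557/8677 = 19.5 V.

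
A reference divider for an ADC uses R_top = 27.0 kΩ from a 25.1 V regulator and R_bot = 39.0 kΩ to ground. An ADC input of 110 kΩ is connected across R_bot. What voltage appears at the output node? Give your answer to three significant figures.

The load sits in parallel with R_bot: R_bot‖R_L = (39.0 × 110) / (39.0 + 110) = 28.79 kΩ.
V_out = 25.1 × 28.79 / (27.0 + 28.79) = 25.1 × 28.79/55.79 = 13.0 V.

V_out ≈ 13.0 V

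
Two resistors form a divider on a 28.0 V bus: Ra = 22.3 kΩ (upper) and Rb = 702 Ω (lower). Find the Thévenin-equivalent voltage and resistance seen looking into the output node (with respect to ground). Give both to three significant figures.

V_th is the open-circuit tap voltage: 28.0 × 702/(22300 + 702) = 0.855 V.
With the supply zeroed, Ra and Rb appear in parallel from the tap: R_th = Ra‖Rb = (22300 × 702)/23000 = 681 Ω.

V_th = 0.855 V, R_th = 681 Ω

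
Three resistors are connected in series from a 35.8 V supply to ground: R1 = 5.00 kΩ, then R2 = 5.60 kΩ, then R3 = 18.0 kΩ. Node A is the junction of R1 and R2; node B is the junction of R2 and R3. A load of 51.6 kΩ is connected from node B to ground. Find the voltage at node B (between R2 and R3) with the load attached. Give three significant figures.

V ≈ 20.0 V

At node B, R3 is in parallel with the load: R3‖R_L = 13.34 kΩ.
Below node A the resistance is R2 + (R3‖R_L) = 18.94 kΩ, so V_A = 35.8 × 18.94/23.94 = 28.32 V.
Then V_B = V_A × (R3‖R_L)/(R2 + R3‖R_L) = 28.32 × 13.34/18.94 = 20.0 V.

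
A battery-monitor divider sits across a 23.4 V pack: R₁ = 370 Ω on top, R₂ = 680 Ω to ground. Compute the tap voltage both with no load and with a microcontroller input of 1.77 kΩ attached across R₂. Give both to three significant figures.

Open-circuit: V = 23.4 × 680/(370 + 680) = 15.2 V.
With the load, R₂ becomes R₂‖R_L = 491.3 Ω, so V = 23.4 × 491.3/861.3 = 13.3 V.

Unloaded: 15.2 V; loaded: 13.3 V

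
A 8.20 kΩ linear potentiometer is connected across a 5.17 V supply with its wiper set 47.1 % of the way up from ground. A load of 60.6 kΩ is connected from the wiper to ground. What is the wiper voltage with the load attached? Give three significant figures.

V ≈ 2.36 V

The wiper splits the pot into (1−α)R = 4.338 kΩ above and αR = 3.862 kΩ below.
Lower section ‖ load = 3.631 kΩ.
V_wiper = 5.17 × 3.631/(4.338 + 3.631) = 2.36 V.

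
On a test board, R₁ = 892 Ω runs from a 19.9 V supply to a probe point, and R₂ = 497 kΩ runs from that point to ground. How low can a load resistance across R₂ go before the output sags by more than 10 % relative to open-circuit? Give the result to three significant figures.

Output resistance R_th = R₁‖R₂ = (892 × 497000)/497900 = 890.4 Ω.
The fractional drop is R_th/(R_th + R_L); requiring this ≤ 0.100 gives R_L ≥ R_th(1/0.100 − 1) = 890.4 × 9.000 = 8.01 kΩ.

R_L(min) ≈ 8.01 kΩ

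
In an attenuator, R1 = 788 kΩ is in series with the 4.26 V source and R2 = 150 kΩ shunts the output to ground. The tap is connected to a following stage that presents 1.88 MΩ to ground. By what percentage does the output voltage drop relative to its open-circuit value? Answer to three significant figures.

The divider's output (Thévenin) resistance is R1‖R2 = 126.0 kΩ.
Fractional drop under load = R_th/(R_th + R_L) = 126.0 / (126.0 + 1880) = 0.06282.
So the output falls by 6.28 %.

6.28 %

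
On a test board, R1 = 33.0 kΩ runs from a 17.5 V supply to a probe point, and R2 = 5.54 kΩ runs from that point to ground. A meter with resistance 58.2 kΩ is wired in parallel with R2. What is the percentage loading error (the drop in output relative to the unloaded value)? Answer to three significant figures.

The divider's output (Thévenin) resistance is R1‖R2 = 4.744 kΩ.
Fractional drop under load = R_th/(R_th + R_L) = 4.744 / (4.744 + 58.2) = 0.07536.
So the output falls by 7.54 %.

7.54 %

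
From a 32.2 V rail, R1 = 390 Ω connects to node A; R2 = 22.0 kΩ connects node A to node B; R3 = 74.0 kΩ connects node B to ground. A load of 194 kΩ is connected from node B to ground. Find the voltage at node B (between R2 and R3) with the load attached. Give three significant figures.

V ≈ 22.7 V

At node B, R3 is in parallel with the load: R3‖R_L = 53570 Ω.
Below node A the resistance is R2 + (R3‖R_L) = 75570 Ω, so V_A = 32.2 × 75570/75960 = 32.03 V.
Then V_B = V_A × (R3‖R_L)/(R2 + R3‖R_L) = 32.03 × 53570/75570 = 22.7 V.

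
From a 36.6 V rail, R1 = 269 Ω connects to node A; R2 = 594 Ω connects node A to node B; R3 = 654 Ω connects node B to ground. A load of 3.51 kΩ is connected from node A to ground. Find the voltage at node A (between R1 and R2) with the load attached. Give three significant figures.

V ≈ 28.3 V

Below node A the series string R2+R3 = 1248 Ω sits in parallel with the 3510 Ω load: 920.7 Ω.
V_A = 36.6 × 920.7/(269 + 920.7) = 28.3 V.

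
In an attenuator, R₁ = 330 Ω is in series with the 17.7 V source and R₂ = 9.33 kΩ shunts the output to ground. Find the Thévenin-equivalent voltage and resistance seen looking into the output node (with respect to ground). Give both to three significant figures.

V_th = 17.1 V, R_th = 319 Ω

V_th is the open-circuit tap voltage: 17.7 × 9330/(330 + 9330) = 17.1 V.
With the supply zeroed, R₁ and R₂ appear in parallel from the tap: R_th = R₁‖R₂ = (330 × 9330)/9660 = 319 Ω.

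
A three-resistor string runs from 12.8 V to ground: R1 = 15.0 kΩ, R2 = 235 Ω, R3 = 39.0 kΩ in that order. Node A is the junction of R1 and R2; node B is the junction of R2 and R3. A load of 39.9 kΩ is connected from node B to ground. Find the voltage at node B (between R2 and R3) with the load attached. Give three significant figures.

At node B, R3 is in parallel with the load: R3‖R_L = 19720 Ω.
Below node A the resistance is R2 + (R3‖R_L) = 19960 Ω, so V_A = 12.8 × 19960/34960 = 7.308 V.
Then V_B = V_A × (R3‖R_L)/(R2 + R3‖R_L) = 7.308 × 19720/19960 = 7.22 V.

V ≈ 7.22 V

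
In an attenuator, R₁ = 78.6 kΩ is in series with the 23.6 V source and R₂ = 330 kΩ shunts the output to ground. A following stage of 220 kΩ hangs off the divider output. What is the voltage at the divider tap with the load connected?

The load sits in parallel with R₂: R₂‖R_L = (330 × 220) / (330 + 220) = 132.0 kΩ.
V_out = 23.6 × 132.0 / (78.6 + 132.0) = 23.6 × 132.0/210.6 = 14.8 V.

V_out ≈ 14.8 V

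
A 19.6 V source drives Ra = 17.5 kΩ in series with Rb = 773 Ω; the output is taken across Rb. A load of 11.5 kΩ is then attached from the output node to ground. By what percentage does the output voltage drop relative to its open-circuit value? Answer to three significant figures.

6.05 %

The divider's output (Thévenin) resistance is Ra‖Rb = 740.3 Ω.
Fractional drop under load = R_th/(R_th + R_L) = 740.3 / (740.3 + 11500) = 0.06048.
So the output falls by 6.05 %.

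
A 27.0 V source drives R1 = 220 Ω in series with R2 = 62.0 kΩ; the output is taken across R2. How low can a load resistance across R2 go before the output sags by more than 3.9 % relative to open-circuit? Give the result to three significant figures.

R_L(min) ≈ 5.40 kΩ

Output resistance R_th = R1‖R2 = (220 × 62000)/62220 = 219.2 Ω.
The fractional drop is R_th/(R_th + R_L); requiring this ≤ 0.0390 gives R_L ≥ R_th(1/0.0390 − 1) = 219.2 × 24.64 = 5.40 kΩ.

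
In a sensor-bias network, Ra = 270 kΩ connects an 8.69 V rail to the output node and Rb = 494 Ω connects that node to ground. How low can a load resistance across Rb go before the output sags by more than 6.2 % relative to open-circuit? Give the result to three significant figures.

Output resistance R_th = Ra‖Rb = (270000 × 494)/270500 = 493.1 Ω.
The fractional drop is R_th/(R_th + R_L); requiring this ≤ 0.0620 gives R_L ≥ R_th(1/0.0620 − 1) = 493.1 × 15.13 = 7.46 kΩ.

R_L(min) ≈ 7.46 kΩ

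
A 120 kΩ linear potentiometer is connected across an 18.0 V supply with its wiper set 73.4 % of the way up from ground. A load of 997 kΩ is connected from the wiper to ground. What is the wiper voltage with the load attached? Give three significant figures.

The wiper splits the pot into (1−α)R = 31.92 kΩ above and αR = 88.08 kΩ below.
Lower section ‖ load = 80.93 kΩ.
V_wiper = 18.0 × 80.93/(31.92 + 80.93) = 12.9 V.

V ≈ 12.9 V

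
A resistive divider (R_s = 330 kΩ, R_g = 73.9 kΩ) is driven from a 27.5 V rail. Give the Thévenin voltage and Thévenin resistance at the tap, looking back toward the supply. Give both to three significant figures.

V_th = 5.03 V, R_th = 60.4 kΩ

V_th is the open-circuit tap voltage: 27.5 × 73.9/(330 + 73.9) = 5.03 V.
With the supply zeroed, R_s and R_g appear in parallel from the tap: R_th = R_s‖R_g = (330 × 73.9)/403.9 = 60.4 kΩ.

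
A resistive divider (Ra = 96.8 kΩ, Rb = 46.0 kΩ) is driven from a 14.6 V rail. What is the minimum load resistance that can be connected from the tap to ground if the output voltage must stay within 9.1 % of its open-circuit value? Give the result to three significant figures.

Output resistance R_th = Ra‖Rb = (96.8 × 46.0)/142.8 = 31.18 kΩ.
The fractional drop is R_th/(R_th + R_L); requiring this ≤ 0.0910 gives R_L ≥ R_th(1/0.0910 − 1) = 31.18 × 9.989 = 311 kΩ.

R_L(min) ≈ 311 kΩ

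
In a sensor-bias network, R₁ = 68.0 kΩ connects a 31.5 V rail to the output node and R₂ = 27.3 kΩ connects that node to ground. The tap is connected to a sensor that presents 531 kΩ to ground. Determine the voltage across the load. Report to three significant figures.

V_out ≈ 8.70 V

The load sits in parallel with R₂: R₂‖R_L = (27.3 × 531) / (27.3 + 531) = 25.97 kΩ.
V_out = 31.5 × 25.97 / (68.0 + 25.97) = 31.5 × 25.97/93.97 = 8.70 V.
(Unloaded it would have been 9.02 V.)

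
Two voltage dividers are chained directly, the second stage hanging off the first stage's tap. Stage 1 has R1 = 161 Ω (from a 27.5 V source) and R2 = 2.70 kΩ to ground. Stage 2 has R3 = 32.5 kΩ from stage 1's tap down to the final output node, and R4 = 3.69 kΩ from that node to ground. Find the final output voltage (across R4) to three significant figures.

V_out ≈ 2.64 V

Stage 2 presents R3+R4 = 36190 Ω as a load on stage 1's tap.
Stage 1's lower leg becomes R2‖(R3+R4) = 2513 Ω, so V_mid = 27.5 × 2513/2674 = 25.84 V.
Stage 2 is itself unloaded: V_out = V_mid × R4/(R3+R4) = 25.84 × 3690/36190 = 2.64 V.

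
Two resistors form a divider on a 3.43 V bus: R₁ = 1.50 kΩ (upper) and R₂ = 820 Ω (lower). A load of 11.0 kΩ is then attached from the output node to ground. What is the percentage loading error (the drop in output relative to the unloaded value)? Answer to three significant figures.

4.60 %

The divider's output (Thévenin) resistance is R₁‖R₂ = 530.2 Ω.
Fractional drop under load = R_th/(R_th + R_L) = 530.2 / (530.2 + 11000) = 0.04598.
So the output falls by 4.60 %.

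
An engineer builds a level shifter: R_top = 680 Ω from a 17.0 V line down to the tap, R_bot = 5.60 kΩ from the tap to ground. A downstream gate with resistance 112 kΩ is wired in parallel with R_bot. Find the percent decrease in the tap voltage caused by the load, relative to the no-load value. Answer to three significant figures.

0.538 %

The divider's output (Thévenin) resistance is R_top‖R_bot = 606.4 Ω.
Fractional drop under load = R_th/(R_th + R_L) = 606.4 / (606.4 + 112000) = 0.005385.
So the output falls by 0.538 %.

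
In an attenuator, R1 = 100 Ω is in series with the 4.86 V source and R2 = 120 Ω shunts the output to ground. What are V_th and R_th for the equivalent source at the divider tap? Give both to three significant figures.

V_th is the open-circuit tap voltage: 4.86 × 120/(100 + 120) = 2.65 V.
With the supply zeroed, R1 and R2 appear in parallel from the tap: R_th = R1‖R2 = (100 × 120)/220.0 = 54.5 Ω.

V_th = 2.65 V, R_th = 54.5 Ω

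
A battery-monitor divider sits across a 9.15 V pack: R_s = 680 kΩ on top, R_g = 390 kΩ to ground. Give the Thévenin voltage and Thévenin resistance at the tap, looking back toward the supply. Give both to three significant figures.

V_th = 3.34 V, R_th = 248 kΩ

V_th is the open-circuit tap voltage: 9.15 × 390/(680 + 390) = 3.34 V.
With the supply zeroed, R_s and R_g appear in parallel from the tap: R_th = R_s‖R_g = (680 × 390)/1070 = 248 kΩ.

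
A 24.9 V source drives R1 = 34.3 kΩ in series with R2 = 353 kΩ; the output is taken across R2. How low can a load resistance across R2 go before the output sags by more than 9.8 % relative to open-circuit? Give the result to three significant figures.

Output resistance R_th = R1‖R2 = (34.3 × 353)/387.3 = 31.26 kΩ.
The fractional drop is R_th/(R_th + R_L); requiring this ≤ 0.0980 gives R_L ≥ R_th(1/0.0980 − 1) = 31.26 × 9.204 = 288 kΩ.

R_L(min) ≈ 288 kΩ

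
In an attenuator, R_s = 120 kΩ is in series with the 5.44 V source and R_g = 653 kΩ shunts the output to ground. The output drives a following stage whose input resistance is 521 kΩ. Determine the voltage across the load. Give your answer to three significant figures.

The load sits in parallel with R_g: R_g‖R_L = (653 × 521) / (653 + 521) = 289.8 kΩ.
V_out = 5.44 × 289.8 / (120 + 289.8) = 5.44 × 289.8/409.8 = 3.85 V.
(Unloaded it would have been 4.60 V.)

V_out ≈ 3.85 V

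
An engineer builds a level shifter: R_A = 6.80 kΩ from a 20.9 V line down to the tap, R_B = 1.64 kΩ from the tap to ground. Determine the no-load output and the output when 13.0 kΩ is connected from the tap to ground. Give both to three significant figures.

Open-circuit: V = 20.9 × 1.64/(6.80 + 1.64) = 4.06 V.
With the load, R_B becomes R_B‖R_L = 1.456 kΩ, so V = 20.9 × 1.456/8.256 = 3.69 V.

Unloaded: 4.06 V; loaded: 3.69 V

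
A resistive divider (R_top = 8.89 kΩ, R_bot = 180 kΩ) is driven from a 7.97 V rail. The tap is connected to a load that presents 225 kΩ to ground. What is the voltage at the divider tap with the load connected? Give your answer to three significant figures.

The load sits in parallel with R_bot: R_bot‖R_L = (180 × 225) / (180 + 225) = 100.0 kΩ.
V_out = 7.97 × 100.0 / (8.89 + 100.0) = 7.97 × 100.0/108.9 = 7.32 V.
(Unloaded it would have been 7.59 V.)

V_out ≈ 7.32 V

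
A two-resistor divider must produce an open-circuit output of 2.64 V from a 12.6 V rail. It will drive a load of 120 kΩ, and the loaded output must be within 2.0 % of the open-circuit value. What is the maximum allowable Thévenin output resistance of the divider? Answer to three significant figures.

R_th ≤ 2.45 kΩ

Loading drop = R_th/(R_th + R_L) ≤ 0.0200, so R_th ≤ R_L · ε/(1−ε) = 120 kΩ × 0.0200/0.9800 = 2.45 kΩ.
(Any R1, R2 with R2/(R1+R2) = 0.210 and R1‖R2 ≤ 2.45 kΩ will meet the spec.)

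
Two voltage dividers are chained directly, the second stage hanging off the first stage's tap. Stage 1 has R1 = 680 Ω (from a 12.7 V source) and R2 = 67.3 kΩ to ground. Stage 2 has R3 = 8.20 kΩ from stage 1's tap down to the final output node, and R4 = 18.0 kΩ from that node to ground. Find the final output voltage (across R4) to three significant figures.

Stage 2 presents R3+R4 = 26200 Ω as a load on stage 1's tap.
Stage 1's lower leg becomes R2‖(R3+R4) = 18860 Ω, so V_mid = 12.7 × 18860/19540 = 12.26 V.
Stage 2 is itself unloaded: V_out = V_mid × R4/(R3+R4) = 12.26 × 18000/26200 = 8.42 V.

V_out ≈ 8.42 V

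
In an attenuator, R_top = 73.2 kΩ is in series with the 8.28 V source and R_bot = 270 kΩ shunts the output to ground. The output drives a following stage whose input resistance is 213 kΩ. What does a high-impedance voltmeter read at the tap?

The load sits in parallel with R_bot: R_bot‖R_L = (270 × 213) / (270 + 213) = 119.1 kΩ.
V_out = 8.28 × 119.1 / (73.2 + 119.1) = 8.28 × 119.1/192.3 = 5.13 V.

V_out ≈ 5.13 V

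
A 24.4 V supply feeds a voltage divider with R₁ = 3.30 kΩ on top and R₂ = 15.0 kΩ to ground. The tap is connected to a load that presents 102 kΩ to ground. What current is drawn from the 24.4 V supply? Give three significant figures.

I ≈ 1.49 mA

R₂‖R_L = 13.08 kΩ, so the source sees R₁ + R₂‖R_L = 16.38 kΩ.
I = 24.4 V / 16.38 kΩ = 1.49 mA.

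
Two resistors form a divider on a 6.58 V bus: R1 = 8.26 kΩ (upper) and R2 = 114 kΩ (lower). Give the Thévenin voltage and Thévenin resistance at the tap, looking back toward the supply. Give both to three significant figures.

V_th is the open-circuit tap voltage: 6.58 × 114/(8.26 + 114) = 6.14 V.
With the supply zeroed, R1 and R2 appear in parallel from the tap: R_th = R1‖R2 = (8.26 × 114)/122.3 = 7.70 kΩ.

V_th = 6.14 V, R_th = 7.70 kΩ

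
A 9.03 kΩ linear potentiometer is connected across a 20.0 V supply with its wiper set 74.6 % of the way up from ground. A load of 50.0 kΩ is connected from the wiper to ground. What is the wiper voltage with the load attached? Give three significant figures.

V ≈ 14.4 V

The wiper splits the pot into (1−α)R = 2.294 kΩ above and αR = 6.736 kΩ below.
Lower section ‖ load = 5.937 kΩ.
V_wiper = 20.0 × 5.937/(2.294 + 5.937) = 14.4 V.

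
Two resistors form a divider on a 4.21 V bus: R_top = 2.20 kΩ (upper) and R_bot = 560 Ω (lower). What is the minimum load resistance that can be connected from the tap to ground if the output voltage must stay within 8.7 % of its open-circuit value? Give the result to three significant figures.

R_L(min) ≈ 4.68 kΩ

Output resistance R_th = R_top‖R_bot = (2200 × 560)/2760 = 446.4 Ω.
The fractional drop is R_th/(R_th + R_L); requiring this ≤ 0.0870 gives R_L ≥ R_th(1/0.0870 − 1) = 446.4 × 10.49 = 4.68 kΩ.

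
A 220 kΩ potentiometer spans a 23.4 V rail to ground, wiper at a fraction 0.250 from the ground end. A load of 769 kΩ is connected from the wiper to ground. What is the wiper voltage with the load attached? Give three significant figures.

V ≈ 5.55 V

The wiper splits the pot into (1−α)R = 165.0 kΩ above and αR = 55.00 kΩ below.
Lower section ‖ load = 51.33 kΩ.
V_wiper = 23.4 × 51.33/(165.0 + 51.33) = 5.55 V.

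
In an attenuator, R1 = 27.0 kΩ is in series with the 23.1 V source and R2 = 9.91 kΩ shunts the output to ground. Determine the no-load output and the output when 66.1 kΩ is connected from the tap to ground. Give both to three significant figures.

Open-circuit: V = 23.1 × 9.91/(27.0 + 9.91) = 6.20 V.
With the load, R2 becomes R2‖R_L = 8.618 kΩ, so V = 23.1 × 8.618/35.62 = 5.59 V.

Unloaded: 6.20 V; loaded: 5.59 V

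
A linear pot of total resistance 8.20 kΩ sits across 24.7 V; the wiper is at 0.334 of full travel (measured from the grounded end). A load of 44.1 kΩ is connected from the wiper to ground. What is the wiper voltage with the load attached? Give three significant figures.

V ≈ 7.92 V

The wiper splits the pot into (1−α)R = 5.461 kΩ above and αR = 2.739 kΩ below.
Lower section ‖ load = 2.579 kΩ.
V_wiper = 24.7 × 2.579/(5.461 + 2.579) = 7.92 V.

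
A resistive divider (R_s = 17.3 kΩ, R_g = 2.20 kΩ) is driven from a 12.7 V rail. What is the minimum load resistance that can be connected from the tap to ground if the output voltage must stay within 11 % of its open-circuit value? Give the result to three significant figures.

R_L(min) ≈ 15.8 kΩ

Output resistance R_th = R_s‖R_g = (17.3 × 2.20)/19.50 = 1.952 kΩ.
The fractional drop is R_th/(R_th + R_L); requiring this ≤ 0.110 gives R_L ≥ R_th(1/0.110 − 1) = 1.952 × 8.091 = 15.8 kΩ.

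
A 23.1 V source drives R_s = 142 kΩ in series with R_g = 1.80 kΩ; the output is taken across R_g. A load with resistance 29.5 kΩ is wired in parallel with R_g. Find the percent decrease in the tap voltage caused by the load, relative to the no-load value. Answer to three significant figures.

5.68 %

The divider's output (Thévenin) resistance is R_s‖R_g = 1.777 kΩ.
Fractional drop under load = R_th/(R_th + R_L) = 1.777 / (1.777 + 29.5) = 0.05683.
So the output falls by 5.68 %.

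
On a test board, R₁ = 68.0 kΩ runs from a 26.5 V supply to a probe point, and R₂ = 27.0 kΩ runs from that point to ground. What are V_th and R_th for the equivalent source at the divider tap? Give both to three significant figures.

V_th is the open-circuit tap voltage: 26.5 × 27.0/(68.0 + 27.0) = 7.53 V.
With the supply zeroed, R₁ and R₂ appear in parallel from the tap: R_th = R₁‖R₂ = (68.0 × 27.0)/95.00 = 19.3 kΩ.

V_th = 7.53 V, R_th = 19.3 kΩ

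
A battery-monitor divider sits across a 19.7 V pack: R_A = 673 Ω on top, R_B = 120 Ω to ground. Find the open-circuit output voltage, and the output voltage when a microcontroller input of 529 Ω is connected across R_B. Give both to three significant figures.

Unloaded: 2.98 V; loaded: 2.50 V

Open-circuit: V = 19.7 × 120/(673 + 120) = 2.98 V.
With the load, R_B becomes R_B‖R_L = 97.81 Ω, so V = 19.7 × 97.81/770.8 = 2.50 V.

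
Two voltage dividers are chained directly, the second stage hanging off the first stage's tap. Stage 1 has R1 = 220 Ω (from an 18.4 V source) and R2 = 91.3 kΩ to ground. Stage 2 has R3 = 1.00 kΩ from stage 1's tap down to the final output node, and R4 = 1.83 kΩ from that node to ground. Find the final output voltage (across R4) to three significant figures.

V_out ≈ 11.0 V

Stage 2 presents R3+R4 = 2830 Ω as a load on stage 1's tap.
Stage 1's lower leg becomes R2‖(R3+R4) = 2745 Ω, so V_mid = 18.4 × 2745/2965 = 17.03 V.
Stage 2 is itself unloaded: V_out = V_mid × R4/(R3+R4) = 17.03 × 1830/2830 = 11.0 V.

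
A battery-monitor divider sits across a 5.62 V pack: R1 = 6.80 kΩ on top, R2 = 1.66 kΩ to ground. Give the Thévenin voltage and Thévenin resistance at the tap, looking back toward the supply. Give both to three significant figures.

V_th = 1.10 V, R_th = 1.33 kΩ

V_th is the open-circuit tap voltage: 5.62 × 1.66/(6.80 + 1.66) = 1.10 V.
With the supply zeroed, R1 and R2 appear in parallel from the tap: R_th = R1‖R2 = (6.80 × 1.66)/8.460 = 1.33 kΩ.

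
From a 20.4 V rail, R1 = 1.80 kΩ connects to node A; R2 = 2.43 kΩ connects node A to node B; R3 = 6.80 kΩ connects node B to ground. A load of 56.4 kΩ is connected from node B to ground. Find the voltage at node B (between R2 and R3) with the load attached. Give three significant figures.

V ≈ 12.0 V

At node B, R3 is in parallel with the load: R3‖R_L = 6.068 kΩ.
Below node A the resistance is R2 + (R3‖R_L) = 8.498 kΩ, so V_A = 20.4 × 8.498/10.30 = 16.83 V.
Then V_B = V_A × (R3‖R_L)/(R2 + R3‖R_L) = 16.83 × 6.068/8.498 = 12.0 V.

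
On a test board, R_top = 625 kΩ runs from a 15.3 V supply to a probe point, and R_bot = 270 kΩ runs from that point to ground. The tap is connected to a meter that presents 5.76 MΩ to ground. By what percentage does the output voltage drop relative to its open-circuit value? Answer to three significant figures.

The divider's output (Thévenin) resistance is R_top‖R_bot = 188.5 kΩ.
Fractional drop under load = R_th/(R_th + R_L) = 188.5 / (188.5 + 5760) = 0.03170.
So the output falls by 3.17 %.

3.17 %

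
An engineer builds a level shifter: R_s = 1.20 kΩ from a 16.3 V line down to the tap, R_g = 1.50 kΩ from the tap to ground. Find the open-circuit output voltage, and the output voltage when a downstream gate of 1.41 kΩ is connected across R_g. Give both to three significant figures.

Open-circuit: V = 16.3 × 1.50/(1.20 + 1.50) = 9.06 V.
With the load, R_g becomes R_g‖R_L = 0.7268 kΩ, so V = 16.3 × 0.7268/1.927 = 6.15 V.

Unloaded: 9.06 V; loaded: 6.15 V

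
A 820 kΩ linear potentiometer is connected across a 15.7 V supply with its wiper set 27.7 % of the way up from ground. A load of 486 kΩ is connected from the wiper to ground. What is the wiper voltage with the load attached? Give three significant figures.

The wiper splits the pot into (1−α)R = 592.9 kΩ above and αR = 227.1 kΩ below.
Lower section ‖ load = 154.8 kΩ.
V_wiper = 15.7 × 154.8/(592.9 + 154.8) = 3.25 V.

V ≈ 3.25 V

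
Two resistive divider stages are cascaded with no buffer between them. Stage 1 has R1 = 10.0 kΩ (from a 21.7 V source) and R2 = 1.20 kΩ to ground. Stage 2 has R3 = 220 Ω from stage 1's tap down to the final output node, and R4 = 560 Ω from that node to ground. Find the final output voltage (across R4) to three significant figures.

V_out ≈ 0.703 V

Stage 2 presents R3+R4 = 780.0 Ω as a load on stage 1's tap.
Stage 1's lower leg becomes R2‖(R3+R4) = 472.7 Ω, so V_mid = 21.7 × 472.7/10470 = 0.9795 V.
Stage 2 is itself unloaded: V_out = V_mid × R4/(R3+R4) = 0.9795 × 560/780.0 = 0.703 V.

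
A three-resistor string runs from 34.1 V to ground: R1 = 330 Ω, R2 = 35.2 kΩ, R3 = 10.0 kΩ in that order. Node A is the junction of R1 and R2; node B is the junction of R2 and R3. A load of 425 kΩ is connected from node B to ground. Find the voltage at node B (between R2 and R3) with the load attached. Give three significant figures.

At node B, R3 is in parallel with the load: R3‖R_L = 9770 Ω.
Below node A the resistance is R2 + (R3‖R_L) = 44970 Ω, so V_A = 34.1 × 44970/45300 = 33.85 V.
Then V_B = V_A × (R3‖R_L)/(R2 + R3‖R_L) = 33.85 × 9770/44970 = 7.35 V.

V ≈ 7.35 V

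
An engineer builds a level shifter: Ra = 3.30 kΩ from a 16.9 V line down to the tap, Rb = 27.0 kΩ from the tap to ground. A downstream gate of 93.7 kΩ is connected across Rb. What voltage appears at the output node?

V_out ≈ 14.6 V

The load sits in parallel with Rb: Rb‖R_L = (27.0 × 93.7) / (27.0 + 93.7) = 20.96 kΩ.
V_out = 16.9 × 20.96 / (3.30 + 20.96) = 16.9 × 20.96/24.26 = 14.6 V.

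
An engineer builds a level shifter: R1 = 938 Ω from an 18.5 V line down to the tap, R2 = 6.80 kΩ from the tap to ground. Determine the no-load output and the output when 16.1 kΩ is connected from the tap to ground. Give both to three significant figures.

Open-circuit: V = 18.5 × 6800/(938 + 6800) = 16.3 V.
With the load, R2 becomes R2‖R_L = 4781 Ω, so V = 18.5 × 4781/5719 = 15.5 V.

Unloaded: 16.3 V; loaded: 15.5 V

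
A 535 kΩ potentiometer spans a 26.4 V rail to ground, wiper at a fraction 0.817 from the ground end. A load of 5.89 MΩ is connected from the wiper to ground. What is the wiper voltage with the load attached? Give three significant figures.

The wiper splits the pot into (1−α)R = 97.91 kΩ above and αR = 437.1 kΩ below.
Lower section ‖ load = 406.9 kΩ.
V_wiper = 26.4 × 406.9/(97.91 + 406.9) = 21.3 V.

V ≈ 21.3 V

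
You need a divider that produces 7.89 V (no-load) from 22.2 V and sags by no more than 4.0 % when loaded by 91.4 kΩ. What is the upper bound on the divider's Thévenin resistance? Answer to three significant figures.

Loading drop = R_th/(R_th + R_L) ≤ 0.0400, so R_th ≤ R_L · ε/(1−ε) = 91.4 kΩ × 0.0400/0.9600 = 3.81 kΩ.
(Any R1, R2 with R2/(R1+R2) = 0.355 and R1‖R2 ≤ 3.81 kΩ will meet the spec.)

R_th ≤ 3.81 kΩ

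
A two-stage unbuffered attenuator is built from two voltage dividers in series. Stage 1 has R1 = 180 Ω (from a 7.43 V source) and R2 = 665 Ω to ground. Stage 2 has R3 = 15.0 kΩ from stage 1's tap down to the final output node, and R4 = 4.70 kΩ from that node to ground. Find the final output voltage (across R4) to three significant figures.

V_out ≈ 1.39 V

Stage 2 presents R3+R4 = 19700 Ω as a load on stage 1's tap.
Stage 1's lower leg becomes R2‖(R3+R4) = 643.3 Ω, so V_mid = 7.43 × 643.3/823.3 = 5.806 V.
Stage 2 is itself unloaded: V_out = V_mid × R4/(R3+R4) = 5.806 × 4700/19700 = 1.39 V.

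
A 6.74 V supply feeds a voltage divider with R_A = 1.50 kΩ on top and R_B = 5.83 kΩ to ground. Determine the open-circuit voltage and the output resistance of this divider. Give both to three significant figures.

V_th is the open-circuit tap voltage: 6.74 × 5.83/(1.50 + 5.83) = 5.36 V.
With the supply zeroed, R_A and R_B appear in parallel from the tap: R_th = R_A‖R_B = (1.50 × 5.83)/7.330 = 1.19 kΩ.

V_th = 5.36 V, R_th = 1.19 kΩ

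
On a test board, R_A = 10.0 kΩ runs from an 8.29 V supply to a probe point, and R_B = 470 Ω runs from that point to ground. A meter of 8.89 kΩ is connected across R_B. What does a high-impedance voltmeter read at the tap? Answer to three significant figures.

The load sits in parallel with R_B: R_B‖R_L = (470 × 8890) / (470 + 8890) = 446.4 Ω.
V_out = 8.29 × 446.4 / (10000 + 446.4) = 8.29 × 446.4/10450 = 0.354 V.

V_out ≈ 0.354 V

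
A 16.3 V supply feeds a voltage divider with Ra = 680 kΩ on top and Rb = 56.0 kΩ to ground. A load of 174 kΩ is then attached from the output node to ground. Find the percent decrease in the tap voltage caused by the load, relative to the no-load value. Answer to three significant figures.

The divider's output (Thévenin) resistance is Ra‖Rb = 51.74 kΩ.
Fractional drop under load = R_th/(R_th + R_L) = 51.74 / (51.74 + 174) = 0.2292.
So the output falls by 22.9 %.

22.9 %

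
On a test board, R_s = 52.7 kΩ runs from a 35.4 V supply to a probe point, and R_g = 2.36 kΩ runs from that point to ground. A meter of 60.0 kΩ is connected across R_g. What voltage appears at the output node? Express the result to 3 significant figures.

The load sits in parallel with R_g: R_g‖R_L = (2.36 × 60.0) / (2.36 + 60.0) = 2.271 kΩ.
V_out = 35.4 × 2.271 / (52.7 + 2.271) = 35.4 × 2.271/54.97 = 1.46 V.
(Unloaded it would have been 1.52 V.)

V_out ≈ 1.46 V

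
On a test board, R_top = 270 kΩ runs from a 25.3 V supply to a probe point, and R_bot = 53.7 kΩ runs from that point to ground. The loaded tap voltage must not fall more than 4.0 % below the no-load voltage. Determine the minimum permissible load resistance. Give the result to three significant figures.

Output resistance R_th = R_top‖R_bot = (270 × 53.7)/323.7 = 44.79 kΩ.
The fractional drop is R_th/(R_th + R_L); requiring this ≤ 0.0400 gives R_L ≥ R_th(1/0.0400 − 1) = 44.79 × 24.00 = 1.07 MΩ.

R_L(min) ≈ 1.07 MΩ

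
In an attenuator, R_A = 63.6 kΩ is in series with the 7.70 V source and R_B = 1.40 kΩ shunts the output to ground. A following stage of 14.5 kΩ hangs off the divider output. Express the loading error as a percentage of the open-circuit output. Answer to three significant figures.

The divider's output (Thévenin) resistance is R_A‖R_B = 1.370 kΩ.
Fractional drop under load = R_th/(R_th + R_L) = 1.370 / (1.370 + 14.5) = 0.08632.
So the output falls by 8.63 %.

8.63 %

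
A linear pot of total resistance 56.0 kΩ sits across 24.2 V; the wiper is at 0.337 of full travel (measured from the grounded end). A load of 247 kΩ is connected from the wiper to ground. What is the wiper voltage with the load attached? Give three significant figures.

The wiper splits the pot into (1−α)R = 37.13 kΩ above and αR = 18.87 kΩ below.
Lower section ‖ load = 17.53 kΩ.
V_wiper = 24.2 × 17.53/(37.13 + 17.53) = 7.76 V.

V ≈ 7.76 V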